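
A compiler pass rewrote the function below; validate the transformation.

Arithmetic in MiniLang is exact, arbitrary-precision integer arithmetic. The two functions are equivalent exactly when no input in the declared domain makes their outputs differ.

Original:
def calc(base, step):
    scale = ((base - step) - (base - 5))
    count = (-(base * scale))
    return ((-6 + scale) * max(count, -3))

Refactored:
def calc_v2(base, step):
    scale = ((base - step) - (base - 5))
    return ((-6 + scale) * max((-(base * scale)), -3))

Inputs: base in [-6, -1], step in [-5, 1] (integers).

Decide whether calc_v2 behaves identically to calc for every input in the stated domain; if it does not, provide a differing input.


Changes here: local variable names differ, and statement counts differ; the full 42-point sweep finds no disagreement.
verdict: equivalent


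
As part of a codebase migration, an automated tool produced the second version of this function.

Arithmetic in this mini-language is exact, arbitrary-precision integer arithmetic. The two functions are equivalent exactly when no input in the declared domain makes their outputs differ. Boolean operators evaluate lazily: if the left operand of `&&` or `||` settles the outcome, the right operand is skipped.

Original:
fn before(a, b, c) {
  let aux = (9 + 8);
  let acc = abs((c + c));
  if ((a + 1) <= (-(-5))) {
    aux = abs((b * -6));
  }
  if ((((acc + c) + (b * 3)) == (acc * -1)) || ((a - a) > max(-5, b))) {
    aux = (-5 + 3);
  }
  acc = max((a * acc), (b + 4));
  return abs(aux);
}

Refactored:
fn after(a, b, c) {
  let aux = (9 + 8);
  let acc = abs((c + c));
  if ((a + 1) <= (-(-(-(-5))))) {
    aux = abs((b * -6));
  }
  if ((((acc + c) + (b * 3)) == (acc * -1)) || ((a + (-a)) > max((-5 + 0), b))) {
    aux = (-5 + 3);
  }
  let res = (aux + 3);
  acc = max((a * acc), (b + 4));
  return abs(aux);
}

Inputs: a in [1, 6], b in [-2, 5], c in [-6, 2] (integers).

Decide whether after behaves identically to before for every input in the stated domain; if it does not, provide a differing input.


Comparing the listings, the differences include: arithmetic usage differs, local variable names differ, statement counts differ, constant usage differs.
As a probe, take a=1, b=3, c=-1: before runs aux = 17; acc = 2; ((a + 1) <= (-(-5))) -> true; aux = 18; ((((acc + c) + (b * 3)) == (acc * -1)) || ((a - a) > max(-5, b))) -> false; acc = 7; return 18; after runs aux = 17; acc = 2; ((a + 1) <= (-(-(-(-5))))) -> true; aux = 18; ((((acc + c) + (b * 3)) == (acc * -1)) || ((a + (-a)) > max((-5 + 0), b))) -> false; res = 21; acc = 7; return 18; both end at 18.
Sweeping the whole domain (432 inputs) finds no disagreement.
verdict: equivalent


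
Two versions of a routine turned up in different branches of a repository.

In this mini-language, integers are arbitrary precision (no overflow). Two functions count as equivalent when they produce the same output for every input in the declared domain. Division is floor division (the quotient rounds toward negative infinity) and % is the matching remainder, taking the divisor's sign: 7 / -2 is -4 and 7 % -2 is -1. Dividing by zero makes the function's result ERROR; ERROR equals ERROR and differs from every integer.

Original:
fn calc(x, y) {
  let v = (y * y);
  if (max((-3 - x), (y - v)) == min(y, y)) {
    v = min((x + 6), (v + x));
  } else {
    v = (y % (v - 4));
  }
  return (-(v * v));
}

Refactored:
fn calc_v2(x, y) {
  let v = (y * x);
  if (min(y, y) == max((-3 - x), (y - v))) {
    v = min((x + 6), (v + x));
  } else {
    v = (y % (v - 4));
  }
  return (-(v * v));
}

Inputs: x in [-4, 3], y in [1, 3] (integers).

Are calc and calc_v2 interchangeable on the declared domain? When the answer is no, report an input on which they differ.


These are not equivalent — on x=-4, y=1 the outputs split (-9 vs -49).
calc: v=1, then (max((-3 - x), (y - v)) == min(y, y)) is true, then v=-3, then returns -9
calc_v2: v=-4, then (min(y, y) == max((-3 - x), (y - v))) is false, then v=-7, then returns -49
verdict: not equivalent; witness: x=-4, y=1


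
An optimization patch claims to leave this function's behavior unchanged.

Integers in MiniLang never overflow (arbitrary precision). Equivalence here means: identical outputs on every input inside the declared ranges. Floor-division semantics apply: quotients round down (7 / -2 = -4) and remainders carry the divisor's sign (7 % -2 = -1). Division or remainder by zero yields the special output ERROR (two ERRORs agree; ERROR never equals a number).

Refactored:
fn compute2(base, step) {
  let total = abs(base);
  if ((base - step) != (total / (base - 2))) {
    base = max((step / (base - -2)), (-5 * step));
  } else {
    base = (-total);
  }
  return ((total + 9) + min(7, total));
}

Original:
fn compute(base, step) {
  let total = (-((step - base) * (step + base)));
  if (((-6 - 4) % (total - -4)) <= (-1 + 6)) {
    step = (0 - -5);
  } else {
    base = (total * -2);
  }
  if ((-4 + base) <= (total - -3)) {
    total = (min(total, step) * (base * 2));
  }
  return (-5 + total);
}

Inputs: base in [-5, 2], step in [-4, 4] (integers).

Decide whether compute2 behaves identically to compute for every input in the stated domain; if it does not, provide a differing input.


These are not equivalent — on base=-5, step=-4 the outputs split (-55 vs 19).
compute: total=9, then (((-6 - 4) % (total - -4)) <= (-1 + 6)) is true, then step=5, then ((-4 + base) <= (total - -3)) is true, then total=-50, then returns -55
compute2: total=5, then ((base - step) != (total / (base - 2))) is false, then base=-5, then returns 19
verdict: not equivalent; witness: base=-5, step=-4


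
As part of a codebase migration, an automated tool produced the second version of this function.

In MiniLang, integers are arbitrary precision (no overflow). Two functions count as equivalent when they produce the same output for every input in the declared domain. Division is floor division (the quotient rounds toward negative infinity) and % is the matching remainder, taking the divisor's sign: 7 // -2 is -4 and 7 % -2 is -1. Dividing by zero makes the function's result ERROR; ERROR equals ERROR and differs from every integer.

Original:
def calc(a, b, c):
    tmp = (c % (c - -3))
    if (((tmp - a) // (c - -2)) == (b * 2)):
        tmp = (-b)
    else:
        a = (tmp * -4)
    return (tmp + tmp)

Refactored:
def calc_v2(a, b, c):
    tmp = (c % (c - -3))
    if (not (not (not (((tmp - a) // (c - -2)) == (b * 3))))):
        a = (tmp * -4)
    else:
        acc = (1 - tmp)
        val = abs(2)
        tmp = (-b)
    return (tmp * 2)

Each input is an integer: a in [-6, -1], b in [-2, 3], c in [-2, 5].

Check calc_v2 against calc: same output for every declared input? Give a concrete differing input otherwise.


There is a counterexample at a=-6, b=1, c=0: 0 on one side, -2 on the other.
calc: tmp=0, then (((tmp - a) // (c - -2)) == (b * 2)) is false, then a=0, then returns 0
calc_v2: tmp=0, then (not (not (not (((tmp - a) // (c - -2)) == (b * 3))))) is false, then acc=1, then val=2, then tmp=-1, then returns -2
verdict: not equivalent; witness: a=-6, b=1, c=0


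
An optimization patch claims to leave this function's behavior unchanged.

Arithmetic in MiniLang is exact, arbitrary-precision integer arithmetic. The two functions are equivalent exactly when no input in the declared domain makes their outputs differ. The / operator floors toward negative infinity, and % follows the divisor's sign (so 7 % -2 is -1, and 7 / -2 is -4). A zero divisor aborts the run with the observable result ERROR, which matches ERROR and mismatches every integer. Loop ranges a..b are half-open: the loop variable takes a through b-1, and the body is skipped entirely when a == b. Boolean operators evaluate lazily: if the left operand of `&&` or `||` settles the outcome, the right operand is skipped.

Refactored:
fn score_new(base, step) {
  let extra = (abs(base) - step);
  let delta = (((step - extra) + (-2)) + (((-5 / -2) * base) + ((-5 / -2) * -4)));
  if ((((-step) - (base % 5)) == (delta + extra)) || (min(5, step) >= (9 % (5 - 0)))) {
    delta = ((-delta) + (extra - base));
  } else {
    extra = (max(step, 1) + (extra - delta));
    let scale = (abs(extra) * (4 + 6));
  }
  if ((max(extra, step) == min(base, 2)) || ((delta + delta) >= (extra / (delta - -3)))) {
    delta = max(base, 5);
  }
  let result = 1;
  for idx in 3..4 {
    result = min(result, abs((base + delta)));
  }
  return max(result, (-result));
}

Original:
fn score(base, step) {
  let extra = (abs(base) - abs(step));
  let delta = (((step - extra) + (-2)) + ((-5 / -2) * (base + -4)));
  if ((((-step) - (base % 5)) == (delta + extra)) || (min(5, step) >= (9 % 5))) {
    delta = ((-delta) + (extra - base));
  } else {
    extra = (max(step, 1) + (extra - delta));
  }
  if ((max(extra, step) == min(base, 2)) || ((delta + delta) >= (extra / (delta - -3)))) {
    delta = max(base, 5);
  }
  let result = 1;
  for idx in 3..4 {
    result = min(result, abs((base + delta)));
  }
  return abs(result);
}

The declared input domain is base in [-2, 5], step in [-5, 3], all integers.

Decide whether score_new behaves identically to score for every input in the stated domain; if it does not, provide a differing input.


Not equivalent: base=5, step=-5 separates them (0 vs 1).
score: extra = 0; delta = -5; ((((-step) - (base % 5)) == (delta + extra)) || (min(5, step) >= (9 % 5))) -> false; extra = 6; ((max(extra, step) == min(base, 2)) || ((delta + delta) >= (extra / (delta - -3)))) -> false; result = 1; [idx=3]; result = 0; return 0
score_new: extra = 10; delta = -15; ((((-step) - (base % 5)) == (delta + extra)) || (min(5, step) >= (9 % (5 - 0)))) -> false; extra = 26; scale = 260; ((max(extra, step) == min(base, 2)) || ((delta + delta) >= (extra / (delta - -3)))) -> false; result = 1; [idx=3]; result = 1; return 1
verdict: not equivalent; witness: base=5, step=-5


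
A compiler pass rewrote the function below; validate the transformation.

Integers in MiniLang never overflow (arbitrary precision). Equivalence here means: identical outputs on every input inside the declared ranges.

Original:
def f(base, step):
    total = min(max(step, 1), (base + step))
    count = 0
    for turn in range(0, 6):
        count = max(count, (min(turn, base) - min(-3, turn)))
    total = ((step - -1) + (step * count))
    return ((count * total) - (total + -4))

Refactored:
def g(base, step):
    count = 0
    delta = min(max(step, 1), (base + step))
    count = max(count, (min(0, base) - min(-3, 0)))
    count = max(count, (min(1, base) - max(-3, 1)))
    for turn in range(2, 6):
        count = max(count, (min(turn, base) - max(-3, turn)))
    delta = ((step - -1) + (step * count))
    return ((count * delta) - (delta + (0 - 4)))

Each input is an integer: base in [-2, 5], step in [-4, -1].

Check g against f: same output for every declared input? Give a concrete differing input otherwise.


There is a counterexample at base=1, step=-4: -53 on one side, -26 on the other.
f: total = -3; count = 0; [turn=0]; count = 3; [turn=1]; count = 4; [turn=2]; count = 4; [turn=3]; count = 4; [turn=4]; count = 4; [turn=5]; count = 4; total = -19; return -53
g: count = 0; delta = -3; count = 3; count = 3; [turn=2]; count = 3; [turn=3]; count = 3; [turn=4]; count = 3; [turn=5]; count = 3; delta = -15; return -26
verdict: not equivalent; witness: base=1, step=-4


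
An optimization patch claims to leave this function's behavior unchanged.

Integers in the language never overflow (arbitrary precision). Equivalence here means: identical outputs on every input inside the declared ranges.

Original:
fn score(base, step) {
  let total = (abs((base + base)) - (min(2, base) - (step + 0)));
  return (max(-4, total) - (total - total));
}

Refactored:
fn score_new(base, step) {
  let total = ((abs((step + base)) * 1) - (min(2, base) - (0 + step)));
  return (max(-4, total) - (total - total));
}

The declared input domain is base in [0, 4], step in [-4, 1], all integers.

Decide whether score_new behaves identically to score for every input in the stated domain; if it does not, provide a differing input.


base=0, step=-4 yields -4 from score but 0 from score_new.
verdict: not equivalent; witness: base=0, step=-4


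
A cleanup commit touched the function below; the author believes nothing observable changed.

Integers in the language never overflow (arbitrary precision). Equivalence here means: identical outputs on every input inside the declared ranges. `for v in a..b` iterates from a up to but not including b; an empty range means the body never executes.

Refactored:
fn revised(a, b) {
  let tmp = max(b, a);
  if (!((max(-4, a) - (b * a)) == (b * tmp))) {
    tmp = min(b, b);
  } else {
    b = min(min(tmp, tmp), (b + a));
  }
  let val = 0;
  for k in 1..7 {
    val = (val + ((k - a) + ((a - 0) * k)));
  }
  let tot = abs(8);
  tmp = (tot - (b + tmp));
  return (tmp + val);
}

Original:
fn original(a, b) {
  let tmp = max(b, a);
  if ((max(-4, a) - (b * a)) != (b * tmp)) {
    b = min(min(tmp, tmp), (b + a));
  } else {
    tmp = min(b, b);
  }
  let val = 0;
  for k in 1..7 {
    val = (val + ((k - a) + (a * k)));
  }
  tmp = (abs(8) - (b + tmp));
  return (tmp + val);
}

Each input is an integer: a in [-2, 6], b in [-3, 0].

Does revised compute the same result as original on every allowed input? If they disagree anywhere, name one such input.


Not equivalent: a=-2, b=-3 separates them (6 vs 5).
original: tmp becomes -2; next ((max(-4, a) - (b * a)) != (b * tmp)) evaluates to true; next b becomes -5; next val becomes 0; next at k=1:; next val becomes 1; next at k=2:; next val becomes 1; next at k=3:; next val becomes 0; next at k=4:; next val becomes -2; next at k=5:; next val becomes -5; next at k=6:; next val becomes -9; next tmp becomes 15; next final value 6
revised: tmp becomes -2; next (!((max(-4, a) - (b * a)) == (b * tmp))) evaluates to true; next tmp becomes -3; next val becomes 0; next at k=1:; next val becomes 1; next at k=2:; next val becomes 1; next at k=3:; next val becomes 0; next at k=4:; next val becomes -2; next at k=5:; next val becomes -5; next at k=6:; next val becomes -9; next tot becomes 8; next tmp becomes 14; next final value 5
verdict: not equivalent; witness: a=-2, b=-3


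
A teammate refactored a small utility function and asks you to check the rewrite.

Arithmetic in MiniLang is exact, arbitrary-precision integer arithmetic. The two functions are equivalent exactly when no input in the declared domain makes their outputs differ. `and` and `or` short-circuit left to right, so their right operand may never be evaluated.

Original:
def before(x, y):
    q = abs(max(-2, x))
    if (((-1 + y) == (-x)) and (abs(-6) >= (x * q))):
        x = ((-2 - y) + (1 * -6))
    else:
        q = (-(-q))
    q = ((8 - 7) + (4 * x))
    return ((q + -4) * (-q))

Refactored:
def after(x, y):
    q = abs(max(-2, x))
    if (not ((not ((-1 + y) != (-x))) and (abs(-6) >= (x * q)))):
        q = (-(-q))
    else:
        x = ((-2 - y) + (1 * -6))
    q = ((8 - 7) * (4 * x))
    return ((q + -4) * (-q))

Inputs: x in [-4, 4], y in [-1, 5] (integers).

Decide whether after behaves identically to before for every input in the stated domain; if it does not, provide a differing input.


Take x=-4, y=-1.
before: q = 2; (((-1 + y) == (-x)) and (abs(-6) >= (x * q))) -> false; q = 2; q = -15; return -285
after: q = 2; (not ((not ((-1 + y) != (-x))) and (abs(-6) >= (x * q)))) -> true; q = 2; q = -16; return -320
-285 against -320: the behavior changed.
verdict: not equivalent; witness: x=-4, y=-1


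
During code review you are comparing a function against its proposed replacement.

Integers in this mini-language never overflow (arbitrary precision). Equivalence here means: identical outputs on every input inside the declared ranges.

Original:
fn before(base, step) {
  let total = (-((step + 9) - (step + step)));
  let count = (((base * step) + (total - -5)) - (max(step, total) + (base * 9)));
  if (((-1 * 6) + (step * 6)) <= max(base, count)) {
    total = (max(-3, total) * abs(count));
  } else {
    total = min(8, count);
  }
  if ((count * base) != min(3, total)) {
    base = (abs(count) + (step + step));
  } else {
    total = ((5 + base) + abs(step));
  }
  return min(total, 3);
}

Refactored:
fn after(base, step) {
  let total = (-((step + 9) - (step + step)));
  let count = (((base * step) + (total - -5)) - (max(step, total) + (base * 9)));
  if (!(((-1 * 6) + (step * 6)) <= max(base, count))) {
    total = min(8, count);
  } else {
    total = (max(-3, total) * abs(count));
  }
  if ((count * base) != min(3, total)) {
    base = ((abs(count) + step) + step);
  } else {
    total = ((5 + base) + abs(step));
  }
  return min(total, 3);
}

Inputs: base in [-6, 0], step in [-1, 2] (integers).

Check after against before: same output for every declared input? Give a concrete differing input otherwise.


Equivalent — the differences include boolean connective usage differs, yet no declared input distinguishes the two.
As a probe, take base=-4, step=0: before runs total becomes -9; next count becomes 32; next (((-1 * 6) + (step * 6)) <= max(base, count)) evaluates to true; next total becomes -96; next ((count * base) != min(3, total)) evaluates to true; next base becomes 32; next final value -96; after runs total becomes -9; next count becomes 32; next (!(((-1 * 6) + (step * 6)) <= max(base, count))) evaluates to false; next total becomes -96; next ((count * base) != min(3, total)) evaluates to true; next base becomes 32; next final value -96; both end at -96.
Sweeping the whole domain (28 inputs) finds no disagreement.
verdict: equivalent


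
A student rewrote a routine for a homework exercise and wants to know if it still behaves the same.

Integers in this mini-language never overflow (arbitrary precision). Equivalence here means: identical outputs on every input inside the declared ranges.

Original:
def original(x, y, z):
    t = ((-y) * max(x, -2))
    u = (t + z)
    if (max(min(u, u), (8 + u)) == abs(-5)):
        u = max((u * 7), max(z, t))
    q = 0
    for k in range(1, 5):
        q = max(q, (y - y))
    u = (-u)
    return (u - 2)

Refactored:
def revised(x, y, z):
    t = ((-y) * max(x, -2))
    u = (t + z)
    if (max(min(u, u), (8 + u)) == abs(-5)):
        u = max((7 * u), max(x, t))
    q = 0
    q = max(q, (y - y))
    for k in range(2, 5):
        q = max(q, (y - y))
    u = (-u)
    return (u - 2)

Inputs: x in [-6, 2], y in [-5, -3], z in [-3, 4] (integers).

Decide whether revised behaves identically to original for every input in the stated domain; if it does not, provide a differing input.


On input x=-6, y=-3, z=3, original returns -5 while revised returns 4.
verdict: not equivalent; witness: x=-6, y=-3, z=3


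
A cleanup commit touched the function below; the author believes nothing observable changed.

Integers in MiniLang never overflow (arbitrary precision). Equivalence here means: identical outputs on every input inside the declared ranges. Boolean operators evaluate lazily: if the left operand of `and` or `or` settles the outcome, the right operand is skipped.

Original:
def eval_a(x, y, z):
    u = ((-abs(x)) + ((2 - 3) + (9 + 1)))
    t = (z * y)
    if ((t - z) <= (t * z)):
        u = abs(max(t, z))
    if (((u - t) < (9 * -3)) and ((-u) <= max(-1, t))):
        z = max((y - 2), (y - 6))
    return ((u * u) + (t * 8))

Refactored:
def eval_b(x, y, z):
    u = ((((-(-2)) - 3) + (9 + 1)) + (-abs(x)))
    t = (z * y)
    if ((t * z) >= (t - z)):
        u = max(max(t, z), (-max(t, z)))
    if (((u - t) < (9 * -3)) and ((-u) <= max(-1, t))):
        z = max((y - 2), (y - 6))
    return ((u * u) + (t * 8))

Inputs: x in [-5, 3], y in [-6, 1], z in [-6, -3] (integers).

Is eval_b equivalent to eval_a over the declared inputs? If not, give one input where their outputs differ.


Equivalent — the differences include min/max/abs usage differs; comparison usage differs, yet no declared input distinguishes the two.
One worked example (x=-5, y=-5, z=-5) — eval_a: u := 4 | t := 25 | ((t - z) <= (t * z)): false | (((u - t) < (9 * -3)) and ((-u) <= max(-1, t))): false | result 216; eval_b: u := 4 | t := 25 | ((t * z) >= (t - z)): false | (((u - t) < (9 * -3)) and ((-u) <= max(-1, t))): false | result 216; agreement on 216.
Sweeping the whole domain (288 inputs) finds no disagreement.
verdict: equivalent


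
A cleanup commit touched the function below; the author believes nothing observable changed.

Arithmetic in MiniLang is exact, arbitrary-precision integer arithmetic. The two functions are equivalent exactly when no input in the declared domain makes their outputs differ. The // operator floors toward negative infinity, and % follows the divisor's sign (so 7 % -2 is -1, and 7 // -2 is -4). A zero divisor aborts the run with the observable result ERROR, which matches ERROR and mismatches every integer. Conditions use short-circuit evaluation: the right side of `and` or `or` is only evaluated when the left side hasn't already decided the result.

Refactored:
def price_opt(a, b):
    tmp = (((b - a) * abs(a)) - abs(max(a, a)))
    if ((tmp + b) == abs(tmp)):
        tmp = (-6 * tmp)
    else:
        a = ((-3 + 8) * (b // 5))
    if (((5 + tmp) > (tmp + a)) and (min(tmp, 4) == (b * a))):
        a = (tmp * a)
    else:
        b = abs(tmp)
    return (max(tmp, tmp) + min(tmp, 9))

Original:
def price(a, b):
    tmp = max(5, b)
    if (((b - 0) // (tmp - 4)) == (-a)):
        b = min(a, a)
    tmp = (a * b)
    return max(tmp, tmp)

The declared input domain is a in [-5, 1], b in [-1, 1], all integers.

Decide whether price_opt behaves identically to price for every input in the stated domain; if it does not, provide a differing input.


The rewrite breaks on a=-5, b=-1, where the results are 5 and 24.
price: tmp=5, then (((b - 0) // (tmp - 4)) == (-a)) is false, then tmp=5, then returns 5
price_opt: tmp=15, then ((tmp + b) == abs(tmp)) is false, then a=-5, then (((5 + tmp) > (tmp + a)) and (min(tmp, 4) == (b * a))) is false, then b=15, then returns 24
verdict: not equivalent; witness: a=-5, b=-1


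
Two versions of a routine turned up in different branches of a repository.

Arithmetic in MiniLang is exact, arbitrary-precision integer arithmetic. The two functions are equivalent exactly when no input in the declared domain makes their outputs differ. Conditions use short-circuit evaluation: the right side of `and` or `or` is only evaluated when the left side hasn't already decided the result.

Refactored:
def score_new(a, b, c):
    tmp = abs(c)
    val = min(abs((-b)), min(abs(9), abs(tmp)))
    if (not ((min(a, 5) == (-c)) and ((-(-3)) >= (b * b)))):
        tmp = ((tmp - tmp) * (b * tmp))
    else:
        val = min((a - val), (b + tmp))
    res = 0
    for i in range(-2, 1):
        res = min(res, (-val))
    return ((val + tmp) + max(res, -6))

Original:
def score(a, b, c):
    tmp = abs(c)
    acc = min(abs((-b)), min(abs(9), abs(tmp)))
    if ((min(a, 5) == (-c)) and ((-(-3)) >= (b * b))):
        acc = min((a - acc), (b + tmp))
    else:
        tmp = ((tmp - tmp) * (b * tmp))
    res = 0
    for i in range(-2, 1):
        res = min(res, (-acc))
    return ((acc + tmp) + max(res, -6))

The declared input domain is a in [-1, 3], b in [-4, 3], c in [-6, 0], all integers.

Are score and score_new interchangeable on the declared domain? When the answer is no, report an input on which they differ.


Side by side, the visible changes include: local variable names differ, and boolean connective usage differs.
One worked example (a=3, b=0, c=-2) — score: tmp=2, then acc=0, then ((min(a, 5) == (-c)) and ((-(-3)) >= (b * b))) is false, then tmp=0, then res=0, then (i=-2), then res=0, then (i=-1), then res=0, then (i=0), then res=0, then returns 0; score_new: tmp=2, then val=0, then (not ((min(a, 5) == (-c)) and ((-(-3)) >= (b * b)))) is true, then tmp=0, then res=0, then (i=-2), then res=0, then (i=-1), then res=0, then (i=0), then res=0, then returns 0; agreement on 0.
An exhaustive pass over the 280 declared inputs shows identical outputs.
verdict: equivalent


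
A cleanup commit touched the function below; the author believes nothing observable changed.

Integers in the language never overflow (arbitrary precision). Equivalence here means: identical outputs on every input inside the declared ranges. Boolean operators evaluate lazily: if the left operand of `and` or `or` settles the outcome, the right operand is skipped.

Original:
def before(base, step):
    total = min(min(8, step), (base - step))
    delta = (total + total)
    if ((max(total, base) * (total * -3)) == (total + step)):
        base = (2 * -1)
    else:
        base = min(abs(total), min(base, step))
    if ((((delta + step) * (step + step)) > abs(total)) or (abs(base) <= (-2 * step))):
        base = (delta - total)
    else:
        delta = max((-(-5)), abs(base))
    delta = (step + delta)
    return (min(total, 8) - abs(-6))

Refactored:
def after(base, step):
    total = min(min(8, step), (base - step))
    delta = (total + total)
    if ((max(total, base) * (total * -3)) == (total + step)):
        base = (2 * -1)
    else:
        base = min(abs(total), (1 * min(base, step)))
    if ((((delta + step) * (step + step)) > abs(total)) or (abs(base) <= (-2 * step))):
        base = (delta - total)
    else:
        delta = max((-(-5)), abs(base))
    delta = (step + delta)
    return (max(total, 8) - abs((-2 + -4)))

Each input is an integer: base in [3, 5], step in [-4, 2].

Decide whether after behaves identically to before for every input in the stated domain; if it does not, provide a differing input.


base=3, step=-4 yields -10 from before but 2 from after.
verdict: not equivalent; witness: base=3, step=-4


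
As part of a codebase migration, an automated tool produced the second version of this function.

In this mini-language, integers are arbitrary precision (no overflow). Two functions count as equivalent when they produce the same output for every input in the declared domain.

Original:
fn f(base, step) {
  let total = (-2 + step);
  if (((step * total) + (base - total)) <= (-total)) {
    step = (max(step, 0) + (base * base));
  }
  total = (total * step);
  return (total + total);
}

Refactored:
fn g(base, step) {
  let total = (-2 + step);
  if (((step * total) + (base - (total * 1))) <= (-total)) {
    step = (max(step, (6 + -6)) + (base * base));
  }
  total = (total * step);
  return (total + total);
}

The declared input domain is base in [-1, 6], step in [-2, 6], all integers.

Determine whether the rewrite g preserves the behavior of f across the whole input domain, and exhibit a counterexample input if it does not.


Side by side, the visible changes include: constant usage differs; and arithmetic usage differs.
As a probe, take base=5, step=1: f runs total = -1; (((step * total) + (base - total)) <= (-total)) -> false; total = -1; return -2; g runs total = -1; (((step * total) + (base - (total * 1))) <= (-total)) -> false; total = -1; return -2; both end at -2.
An exhaustive pass over the 72 declared inputs shows identical outputs.
verdict: equivalent


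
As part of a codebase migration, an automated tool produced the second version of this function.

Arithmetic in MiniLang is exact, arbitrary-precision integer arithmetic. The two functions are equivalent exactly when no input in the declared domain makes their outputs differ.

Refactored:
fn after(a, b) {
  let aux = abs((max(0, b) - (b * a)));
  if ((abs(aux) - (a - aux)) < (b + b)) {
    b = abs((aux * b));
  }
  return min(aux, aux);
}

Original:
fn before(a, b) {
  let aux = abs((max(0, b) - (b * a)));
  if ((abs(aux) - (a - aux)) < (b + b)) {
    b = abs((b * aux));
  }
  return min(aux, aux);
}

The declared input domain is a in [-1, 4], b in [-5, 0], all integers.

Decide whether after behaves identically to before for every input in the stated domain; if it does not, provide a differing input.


Equivalent — the differences include same computation, different form, yet no declared input distinguishes the two.
Tracing a=2, b=-5: before: aux = 10; ((abs(aux) - (a - aux)) < (b + b)) -> false; return 10 | after: aux = 10; ((abs(aux) - (a - aux)) < (b + b)) -> false; return 10 — matching result 10.
Checked all 36 inputs in the declared domain: the outputs agree on every one.
verdict: equivalent


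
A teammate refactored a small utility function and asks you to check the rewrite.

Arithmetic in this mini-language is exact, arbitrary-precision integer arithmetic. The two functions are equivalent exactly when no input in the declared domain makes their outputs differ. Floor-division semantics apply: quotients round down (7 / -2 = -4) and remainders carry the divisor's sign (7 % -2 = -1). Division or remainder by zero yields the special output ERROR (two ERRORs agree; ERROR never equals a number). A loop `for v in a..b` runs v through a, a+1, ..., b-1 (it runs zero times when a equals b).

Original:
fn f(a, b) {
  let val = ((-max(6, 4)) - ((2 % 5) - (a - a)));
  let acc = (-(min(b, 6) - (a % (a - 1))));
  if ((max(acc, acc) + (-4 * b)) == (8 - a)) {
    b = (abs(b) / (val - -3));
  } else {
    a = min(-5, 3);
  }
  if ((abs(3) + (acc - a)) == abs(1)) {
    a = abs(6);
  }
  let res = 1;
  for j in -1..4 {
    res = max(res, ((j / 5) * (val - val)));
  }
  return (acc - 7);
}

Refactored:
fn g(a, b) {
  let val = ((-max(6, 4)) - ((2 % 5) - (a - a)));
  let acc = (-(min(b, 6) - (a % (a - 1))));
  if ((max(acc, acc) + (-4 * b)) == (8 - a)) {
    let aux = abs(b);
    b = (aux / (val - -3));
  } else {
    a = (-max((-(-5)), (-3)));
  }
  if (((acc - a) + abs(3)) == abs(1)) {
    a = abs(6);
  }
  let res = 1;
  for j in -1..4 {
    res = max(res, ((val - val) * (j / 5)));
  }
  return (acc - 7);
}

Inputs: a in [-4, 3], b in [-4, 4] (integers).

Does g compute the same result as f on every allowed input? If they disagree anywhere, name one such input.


The two are interchangeable: statement counts differ, and local variable names differ, and min/max/abs usage differs, and every declared input agrees.
As a probe, take a=3, b=-3: f runs val = -8; acc = 4; ((max(acc, acc) + (-4 * b)) == (8 - a)) -> false; a = -5; ((abs(3) + (acc - a)) == abs(1)) -> false; res = 1; [j=-1]; res = 1; [j=0]; res = 1; [j=1]; res = 1; [j=2]; res = 1; [j=3]; res = 1; return -3; g runs val = -8; acc = 4; ((max(acc, acc) + (-4 * b)) == (8 - a)) -> false; a = -5; (((acc - a) + abs(3)) == abs(1)) -> false; res = 1; [j=-1]; res = 1; [j=0]; res = 1; [j=1]; res = 1; [j=2]; res = 1; [j=3]; res = 1; return -3; both end at -3.
Across all 72 domain points the two functions coincide.
verdict: equivalent


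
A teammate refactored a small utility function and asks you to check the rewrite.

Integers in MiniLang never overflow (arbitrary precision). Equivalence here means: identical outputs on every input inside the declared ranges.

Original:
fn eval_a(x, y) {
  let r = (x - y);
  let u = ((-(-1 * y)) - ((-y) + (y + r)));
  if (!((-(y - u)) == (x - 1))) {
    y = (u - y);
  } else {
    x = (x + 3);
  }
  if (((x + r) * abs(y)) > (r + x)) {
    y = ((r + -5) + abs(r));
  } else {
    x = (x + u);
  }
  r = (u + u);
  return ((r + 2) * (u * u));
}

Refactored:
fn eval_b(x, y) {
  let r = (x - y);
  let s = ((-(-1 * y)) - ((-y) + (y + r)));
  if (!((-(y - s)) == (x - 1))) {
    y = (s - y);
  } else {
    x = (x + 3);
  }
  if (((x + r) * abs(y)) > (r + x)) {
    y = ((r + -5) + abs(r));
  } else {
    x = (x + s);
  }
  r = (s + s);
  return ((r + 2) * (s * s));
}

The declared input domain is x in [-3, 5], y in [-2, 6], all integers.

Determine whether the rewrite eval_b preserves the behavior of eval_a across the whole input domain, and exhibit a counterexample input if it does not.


Changes here: local variable names differ; the full 81-point sweep finds no disagreement.
verdict: equivalent


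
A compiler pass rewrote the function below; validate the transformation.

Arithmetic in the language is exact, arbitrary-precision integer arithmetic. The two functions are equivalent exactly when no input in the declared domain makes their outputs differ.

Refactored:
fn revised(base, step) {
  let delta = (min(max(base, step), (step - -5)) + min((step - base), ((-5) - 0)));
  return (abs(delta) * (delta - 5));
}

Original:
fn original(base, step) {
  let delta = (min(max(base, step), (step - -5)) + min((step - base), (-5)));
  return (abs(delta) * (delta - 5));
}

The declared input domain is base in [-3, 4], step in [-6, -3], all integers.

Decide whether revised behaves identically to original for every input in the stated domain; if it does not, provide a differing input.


Equivalent — the differences include constant usage differs, and arithmetic usage differs, yet no declared input distinguishes the two.
Spot check at base=-2, step=-4 — original: delta := -7 | result -84. revised: delta := -7 | result -84. Both give -84.
Checked all 32 inputs in the declared domain: the outputs agree on every one.
verdict: equivalent


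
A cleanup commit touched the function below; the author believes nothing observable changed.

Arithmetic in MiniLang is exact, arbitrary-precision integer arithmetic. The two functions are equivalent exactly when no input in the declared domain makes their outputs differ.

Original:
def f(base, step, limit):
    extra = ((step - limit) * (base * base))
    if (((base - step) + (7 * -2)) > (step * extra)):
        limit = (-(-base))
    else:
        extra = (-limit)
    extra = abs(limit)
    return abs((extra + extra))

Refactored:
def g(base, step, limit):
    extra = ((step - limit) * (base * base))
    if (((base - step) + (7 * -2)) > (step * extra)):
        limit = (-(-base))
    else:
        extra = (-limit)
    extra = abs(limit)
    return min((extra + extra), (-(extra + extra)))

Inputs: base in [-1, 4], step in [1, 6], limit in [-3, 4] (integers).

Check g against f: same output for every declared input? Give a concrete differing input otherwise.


These are not equivalent — on base=-1, step=1, limit=-3 the outputs split (6 vs -6).
f: extra := 4 | (((base - step) + (7 * -2)) > (step * extra)): false | extra := 3 | extra := 3 | result 6
g: extra := 4 | (((base - step) + (7 * -2)) > (step * extra)): false | extra := 3 | extra := 3 | result -6
verdict: not equivalent; witness: base=-1, step=1, limit=-3


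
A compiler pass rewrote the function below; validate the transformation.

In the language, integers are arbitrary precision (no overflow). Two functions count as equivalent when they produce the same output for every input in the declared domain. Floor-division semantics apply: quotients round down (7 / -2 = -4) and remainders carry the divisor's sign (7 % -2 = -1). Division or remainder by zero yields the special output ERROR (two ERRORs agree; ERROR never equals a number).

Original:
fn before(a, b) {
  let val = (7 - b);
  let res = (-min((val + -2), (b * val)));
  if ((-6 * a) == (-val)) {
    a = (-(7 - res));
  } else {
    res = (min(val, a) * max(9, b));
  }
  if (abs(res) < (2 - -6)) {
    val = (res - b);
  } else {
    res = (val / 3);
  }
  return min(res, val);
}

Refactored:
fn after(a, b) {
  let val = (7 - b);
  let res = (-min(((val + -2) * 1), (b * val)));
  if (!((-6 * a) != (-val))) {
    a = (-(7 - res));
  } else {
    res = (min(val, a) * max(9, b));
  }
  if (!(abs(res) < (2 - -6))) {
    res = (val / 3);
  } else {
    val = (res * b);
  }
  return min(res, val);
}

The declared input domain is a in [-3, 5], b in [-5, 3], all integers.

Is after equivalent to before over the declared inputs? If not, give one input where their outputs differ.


Consider the input a=0, b=1.
before: val becomes 6; next res becomes -4; next ((-6 * a) == (-val)) evaluates to false; next res becomes 0; next (abs(res) < (2 - -6)) evaluates to true; next val becomes -1; next final value -1
after: val becomes 6; next res becomes -4; next (!((-6 * a) != (-val))) evaluates to false; next res becomes 0; next (!(abs(res) < (2 - -6))) evaluates to false; next val becomes 0; next final value 0
-1 != 0, so the rewrite changes behavior.
verdict: not equivalent; witness: a=0, b=1


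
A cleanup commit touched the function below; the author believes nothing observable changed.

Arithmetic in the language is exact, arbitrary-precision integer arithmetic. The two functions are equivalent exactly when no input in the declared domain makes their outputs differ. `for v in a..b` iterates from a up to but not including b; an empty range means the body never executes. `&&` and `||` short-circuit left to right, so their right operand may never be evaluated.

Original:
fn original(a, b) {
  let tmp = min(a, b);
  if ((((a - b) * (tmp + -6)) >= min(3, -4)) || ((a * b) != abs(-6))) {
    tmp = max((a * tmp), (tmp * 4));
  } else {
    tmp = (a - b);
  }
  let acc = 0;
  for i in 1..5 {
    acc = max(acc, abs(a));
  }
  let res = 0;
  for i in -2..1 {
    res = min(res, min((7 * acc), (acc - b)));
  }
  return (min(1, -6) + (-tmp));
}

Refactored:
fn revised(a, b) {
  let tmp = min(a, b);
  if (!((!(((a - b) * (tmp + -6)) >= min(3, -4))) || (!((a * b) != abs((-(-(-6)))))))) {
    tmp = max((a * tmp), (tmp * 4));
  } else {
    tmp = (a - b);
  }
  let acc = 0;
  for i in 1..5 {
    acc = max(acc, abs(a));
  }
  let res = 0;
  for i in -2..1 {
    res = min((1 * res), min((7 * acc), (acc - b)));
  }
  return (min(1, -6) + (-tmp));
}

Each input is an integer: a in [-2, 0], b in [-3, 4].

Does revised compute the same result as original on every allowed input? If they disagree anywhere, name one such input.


Not equivalent: a=-1, b=-3 separates them (-9 vs -8).
original: tmp=-3, then ((((a - b) * (tmp + -6)) >= min(3, -4)) || ((a * b) != abs(-6))) is true, then tmp=3, then acc=0, then (i=1), then acc=1, then (i=2), then acc=1, then (i=3), then acc=1, then (i=4), then acc=1, then res=0, then (i=-2), then res=0, then (i=-1), then res=0, then (i=0), then res=0, then returns -9
revised: tmp=-3, then (!((!(((a - b) * (tmp + -6)) >= min(3, -4))) || (!((a * b) != abs((-(-(-6)))))))) is false, then tmp=2, then acc=0, then (i=1), then acc=1, then (i=2), then acc=1, then (i=3), then acc=1, then (i=4), then acc=1, then res=0, then (i=-2), then res=0, then (i=-1), then res=0, then (i=0), then res=0, then returns -8
verdict: not equivalent; witness: a=-1, b=-3


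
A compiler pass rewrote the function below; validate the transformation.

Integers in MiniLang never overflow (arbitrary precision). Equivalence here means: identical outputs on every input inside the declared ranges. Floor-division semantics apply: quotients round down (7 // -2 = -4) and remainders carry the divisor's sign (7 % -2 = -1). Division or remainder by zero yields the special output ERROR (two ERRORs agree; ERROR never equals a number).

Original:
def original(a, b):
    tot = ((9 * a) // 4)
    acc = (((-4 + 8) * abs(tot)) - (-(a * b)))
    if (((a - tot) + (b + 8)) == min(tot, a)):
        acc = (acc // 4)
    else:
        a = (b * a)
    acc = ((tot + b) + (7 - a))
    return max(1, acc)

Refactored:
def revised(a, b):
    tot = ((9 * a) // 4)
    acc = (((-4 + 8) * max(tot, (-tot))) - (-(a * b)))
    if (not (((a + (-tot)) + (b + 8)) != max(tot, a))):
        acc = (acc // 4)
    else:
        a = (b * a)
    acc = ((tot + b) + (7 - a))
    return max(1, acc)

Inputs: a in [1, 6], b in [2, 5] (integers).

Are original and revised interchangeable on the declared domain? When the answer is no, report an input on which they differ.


The rewrite breaks on a=5, b=3, where the results are 16 and 6.
original: tot = 11; acc = 59; (((a - tot) + (b + 8)) == min(tot, a)) -> true; acc = 14; acc = 16; return 16
revised: tot = 11; acc = 59; (not (((a + (-tot)) + (b + 8)) != max(tot, a))) -> false; a = 15; acc = 6; return 6
verdict: not equivalent; witness: a=5, b=3


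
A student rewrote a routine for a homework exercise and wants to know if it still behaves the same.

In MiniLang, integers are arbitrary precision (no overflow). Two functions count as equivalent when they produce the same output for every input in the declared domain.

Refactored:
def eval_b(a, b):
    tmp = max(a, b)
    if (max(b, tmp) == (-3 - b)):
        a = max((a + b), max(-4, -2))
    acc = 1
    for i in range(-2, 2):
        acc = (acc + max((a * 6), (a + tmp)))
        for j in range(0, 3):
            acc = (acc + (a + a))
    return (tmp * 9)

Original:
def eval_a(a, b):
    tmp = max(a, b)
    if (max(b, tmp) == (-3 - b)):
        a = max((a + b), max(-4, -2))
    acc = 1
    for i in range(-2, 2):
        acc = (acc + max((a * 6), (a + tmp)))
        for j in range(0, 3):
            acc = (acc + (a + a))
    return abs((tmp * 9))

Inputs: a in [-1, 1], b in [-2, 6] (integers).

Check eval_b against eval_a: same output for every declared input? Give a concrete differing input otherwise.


The rewrite breaks on a=-1, b=-2, where the results are 9 and -9.
eval_a: tmp becomes -1; next (max(b, tmp) == (-3 - b)) evaluates to true; next a becomes -2; next acc becomes 1; next at i=-2:; next acc becomes -2; next at j=0:; next acc becomes -6; next at j=1:; next acc becomes -10; next at j=2:; next acc becomes -14; next at i=-1:; next acc becomes -17; next at j=0:; next acc becomes -21; next at j=1:; next acc becomes -25; next at j=2:; next acc becomes -29; next at i=0:; next acc becomes -32; next at j=0:; next acc becomes -36; next at j=1:; next acc becomes -40; next at j=2:; next acc becomes -44; next at i=1:; next acc becomes -47; next at j=0:; next acc becomes -51; next at j=1:; next acc becomes -55; next at j=2:; next acc becomes -59; next final value 9
eval_b: tmp becomes -1; next (max(b, tmp) == (-3 - b)) evaluates to true; next a becomes -2; next acc becomes 1; next at i=-2:; next acc becomes -2; next at j=0:; next acc becomes -6; next at j=1:; next acc becomes -10; next at j=2:; next acc becomes -14; next at i=-1:; next acc becomes -17; next at j=0:; next acc becomes -21; next at j=1:; next acc becomes -25; next at j=2:; next acc becomes -29; next at i=0:; next acc becomes -32; next at j=0:; next acc becomes -36; next at j=1:; next acc becomes -40; next at j=2:; next acc becomes -44; next at i=1:; next acc becomes -47; next at j=0:; next acc becomes -51; next at j=1:; next acc becomes -55; next at j=2:; next acc becomes -59; next final value -9
verdict: not equivalent; witness: a=-1, b=-2
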